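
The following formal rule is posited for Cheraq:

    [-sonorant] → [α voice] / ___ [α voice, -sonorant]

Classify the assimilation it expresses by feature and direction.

The shared variable α links the value of [voice] on the target to the same value on the neighbouring segment, so voicing is the feature that assimilates.
Since the environment is written after the underscore, the trigger follows the target; the direction is regressive.

regressive voicing assimilation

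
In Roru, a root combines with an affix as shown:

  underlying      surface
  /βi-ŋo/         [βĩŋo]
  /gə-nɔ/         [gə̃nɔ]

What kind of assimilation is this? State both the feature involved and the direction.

The vowel /i/ surfaces as nasalised [ĩ] next to the following nasal /ŋ/ — it has acquired the [+nasal] feature of its neighbour.
Likewise in the remaining data: /ə/ → [ə̃] before /n/ — each time a vowel is nasalised next to a following nasal.
Because the conditioning nasal is to the right of the vowel that changes, the process is regressive (anticipatory).

regressive nasality assimilation (vowel nasalisation)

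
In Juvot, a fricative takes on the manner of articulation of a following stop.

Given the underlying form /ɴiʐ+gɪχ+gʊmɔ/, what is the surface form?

[ɴiɖgɪqgʊmɔ]

The rule targets /ʐ/ (voiced retroflex fricative), which sits before the trigger /g/ (stop).
Changing only its manner to stop gives [ɖ] — the voiced retroflex stop.
The same rule applies at the second boundary: /χ/ → [q] next to /g/.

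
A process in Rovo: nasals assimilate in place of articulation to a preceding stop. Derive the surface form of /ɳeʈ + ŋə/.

/ŋ/ is a voiced velar nasal. The preceding trigger /ʈ/ is retroflex, so /ŋ/ must become retroflex as well.
Changing only its place to retroflex gives [ɳ] — the voiced retroflex nasal.

[ɳeʈɳə]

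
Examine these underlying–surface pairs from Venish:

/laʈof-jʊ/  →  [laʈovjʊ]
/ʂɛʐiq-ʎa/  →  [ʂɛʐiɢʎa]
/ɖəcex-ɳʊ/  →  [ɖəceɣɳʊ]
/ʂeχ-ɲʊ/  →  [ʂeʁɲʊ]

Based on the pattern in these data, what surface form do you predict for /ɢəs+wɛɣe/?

[ɢəzwɛɣe]

The data show regressive voicing assimilation: /f/ → [v] before /j/; /q/ → [ɢ] before /ʎ/; /x/ → [ɣ] before /ɳ/; /χ/ → [ʁ] before /ɲ/. In each pair only voicing changes, matching the following consonant, while place and manner stay constant.
The rule targets /s/ (voiceless alveolar fricative), which sits before the trigger /w/ (voiced).
The voiced alveolar fricative is [z], so /s/ → [z].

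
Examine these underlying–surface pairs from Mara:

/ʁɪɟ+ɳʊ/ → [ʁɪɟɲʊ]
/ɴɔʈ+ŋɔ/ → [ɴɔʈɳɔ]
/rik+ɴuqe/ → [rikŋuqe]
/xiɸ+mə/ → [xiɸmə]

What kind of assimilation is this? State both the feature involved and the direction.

Underlying /ɳ/ is realised as [ɲ] next to /ɟ/; /ɟ/ itself does not change.
/ɳ/ is retroflex while /ɟ/ is palatal; the output [ɲ] is palatal, matching the trigger — so the feature that spreads is place.
Manner and voice are unchanged, so the assimilation is partial, not total.
The other alternating forms pattern the same way: /ŋ/ → [ɳ] after /ʈ/ (velar → retroflex, matching retroflex); /ɴ/ → [ŋ] after /k/ (uvular → velar, matching velar) — only place changes, and always toward the preceding segment.
No alternation appears in [xiɸmə]: there the adjacent consonants already agree in place (/m/ and /ɸ/ are both bilabial), so this form is consistent with the same rule.
Since the segment that changes follows the conditioning segment, the assimilation is progressive.

progressive place assimilation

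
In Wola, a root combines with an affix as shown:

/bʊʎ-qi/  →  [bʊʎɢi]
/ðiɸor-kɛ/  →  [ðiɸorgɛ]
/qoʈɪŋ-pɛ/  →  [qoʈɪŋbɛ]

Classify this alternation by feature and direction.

The segment that alternates is /q/, which surfaces as [ɢ] when adjacent to /ʎ/.
/q/ is voiceless while /ʎ/ is voiced; the output [ɢ] is voiced, matching the trigger — so the feature that spreads is voicing.
Place and manner are unchanged, so the assimilation is partial, not total.
The same holds elsewhere in the data: /k/ → [g] after /r/ (voiceless → voiced, matching voiced); /p/ → [b] after /ŋ/ (voiceless → voiced, matching voiced) — only voicing changes, and always toward the preceding segment.
Since the segment that changes follows the conditioning segment, the assimilation is progressive.

progressive voicing assimilation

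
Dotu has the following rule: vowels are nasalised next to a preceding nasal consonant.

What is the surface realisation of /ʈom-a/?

[ʈomã]

/a/ sits next to the nasal /m/ and is therefore nasalised to [ã].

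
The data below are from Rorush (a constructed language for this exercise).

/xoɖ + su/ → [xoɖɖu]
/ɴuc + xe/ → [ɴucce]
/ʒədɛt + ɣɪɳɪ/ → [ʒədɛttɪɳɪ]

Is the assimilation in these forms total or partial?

Underlying /s/ is realised as [ɖ] next to /ɖ/; /ɖ/ itself does not change.
The output [ɖ] is identical to the trigger /ɖ/ — every feature (place, manner, voicing) has been copied — so this is total assimilation.
The remaining alternations confirm this: /x/ → [c] after /c/; /ɣ/ → [t] after /t/ — in each case the output is a copy of the preceding consonant.

total assimilation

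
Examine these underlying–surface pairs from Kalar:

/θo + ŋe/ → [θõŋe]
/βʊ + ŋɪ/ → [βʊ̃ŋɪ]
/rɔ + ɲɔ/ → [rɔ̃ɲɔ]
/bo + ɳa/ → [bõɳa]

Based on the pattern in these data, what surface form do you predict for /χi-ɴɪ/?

[χĩɴɪ]

The data show regressive nasality assimilation (vowel nasalisation): /o/ → [õ] before /ŋ/; /ʊ/ → [ʊ̃] before /ŋ/; /ɔ/ → [ɔ̃] before /ɲ/; /o/ → [õ] before /ɳ/ — a vowel is nasalised by an immediately following nasal consonant.
/i/ sits next to the nasal /ɴ/ and is therefore nasalised to [ĩ].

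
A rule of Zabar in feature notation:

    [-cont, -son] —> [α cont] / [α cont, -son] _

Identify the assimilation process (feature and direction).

progressive manner assimilation

The rule copies [cont] (continuancy) from the environment onto the target stops; since [±cont] encodes the stop/fricative manner contrast, the assimilating dimension is manner.
Since the environment is written before the underscore, the trigger precedes the target; the direction is progressive.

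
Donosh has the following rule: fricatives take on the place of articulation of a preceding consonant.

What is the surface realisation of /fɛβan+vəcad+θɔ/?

[fɛβanzəcadsɔ]

/v/ is a voiced labiodental fricative. The preceding trigger /n/ is alveolar, so /v/ must become alveolar as well.
A voiced alveolar fricative is [z], so the surface segment is [z].
At the second juncture, /θ/ likewise becomes [s] adjacent to /d/.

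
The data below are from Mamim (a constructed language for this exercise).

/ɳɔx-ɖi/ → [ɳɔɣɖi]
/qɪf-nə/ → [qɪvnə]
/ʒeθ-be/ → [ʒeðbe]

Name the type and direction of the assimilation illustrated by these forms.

regressive voicing assimilation

Comparing underlying and surface forms, /x/ → [ɣ] is the alternation; the neighbouring /ɖ/ is constant.
/x/ is voiceless while /ɖ/ is voiced; the output [ɣ] is voiced, matching the trigger — so the feature that spreads is voicing.
Place and manner are unchanged, so the assimilation is partial, not total.
The same holds elsewhere in the data: /f/ → [v] before /n/ (voiceless → voiced, matching voiced); /θ/ → [ð] before /b/ (voiceless → voiced, matching voiced) — only voicing changes, and always toward the following segment.
The trigger is the following segment, so the direction is regressive (anticipatory).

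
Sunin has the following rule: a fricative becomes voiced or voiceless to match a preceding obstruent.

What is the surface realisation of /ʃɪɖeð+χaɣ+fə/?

[ʃɪɖeðʁaɣvə]

The rule targets /χ/ (voiceless uvular fricative), which sits after the trigger /ð/ (voiced).
Changing only its voicing to voiced gives [ʁ] — the voiced uvular fricative.
At the second juncture, /f/ likewise becomes [v] adjacent to /ɣ/.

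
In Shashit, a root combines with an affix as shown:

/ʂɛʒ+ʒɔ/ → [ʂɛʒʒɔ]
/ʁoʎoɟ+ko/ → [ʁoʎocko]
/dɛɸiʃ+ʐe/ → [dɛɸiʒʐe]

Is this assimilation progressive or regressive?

regressive

Underlying /ɟ/ is realised as [c] next to /k/; /k/ itself does not change.
/ɟ/ is voiced while /k/ is voiceless; the output [c] is voiceless, matching the trigger — so the feature that spreads is voicing.
The same holds elsewhere in the data: /ʃ/ → [ʒ] before /ʐ/ (voiceless → voiced, matching voiced) — only voicing changes, and always toward the following segment.
No alternation appears in [ʂɛʒʒɔ]: there the adjacent consonants already agree in voicing (/ʒ/ and /ʒ/ are both voiced), so this form is consistent with the same rule.
Since the segment that changes precedes the conditioning segment, the assimilation is regressive.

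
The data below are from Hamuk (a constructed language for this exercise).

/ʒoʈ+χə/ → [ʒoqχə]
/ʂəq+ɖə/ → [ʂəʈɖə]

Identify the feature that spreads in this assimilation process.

Comparing underlying and surface forms, /ʈ/ → [q] is the alternation; the neighbouring /χ/ is constant.
/ʈ/ is retroflex while /χ/ is uvular; the output [q] is uvular, matching the trigger — so the feature that spreads is place.
Checking the remaining alternation: /q/ → [ʈ] before /ɖ/ (uvular → retroflex, matching retroflex) — only place changes, and always toward the following segment.

place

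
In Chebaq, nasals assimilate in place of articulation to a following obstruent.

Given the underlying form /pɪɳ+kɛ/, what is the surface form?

[pɪŋkɛ]

/ɳ/ is a voiced retroflex nasal. The following trigger /k/ is velar, so /ɳ/ must become velar as well.
Changing only its place to velar gives [ŋ] — the voiced velar nasal.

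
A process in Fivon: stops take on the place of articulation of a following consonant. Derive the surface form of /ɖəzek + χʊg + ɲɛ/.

[ɖəzeqχʊɟɲɛ]

/k/ is a voiceless velar stop. The following trigger /χ/ is uvular, so /k/ must become uvular as well.
A voiceless uvular stop is [q], so the surface segment is [q].
At the second juncture, /g/ likewise becomes [ɟ] adjacent to /ɲ/.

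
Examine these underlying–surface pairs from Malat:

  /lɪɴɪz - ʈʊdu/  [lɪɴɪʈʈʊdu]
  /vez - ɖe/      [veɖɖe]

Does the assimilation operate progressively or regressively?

regressive

The segment that alternates is /z/, which surfaces as [ʈ] when adjacent to /ʈ/.
The output [ʈ] is identical to the trigger /ʈ/ — every feature (place, manner, voicing) has been copied — so this is total assimilation.
The other form behaves the same way: /z/ → [ɖ] before /ɖ/ — in each case the output is a copy of the following consonant.
Since the segment that changes precedes the conditioning segment, the assimilation is regressive.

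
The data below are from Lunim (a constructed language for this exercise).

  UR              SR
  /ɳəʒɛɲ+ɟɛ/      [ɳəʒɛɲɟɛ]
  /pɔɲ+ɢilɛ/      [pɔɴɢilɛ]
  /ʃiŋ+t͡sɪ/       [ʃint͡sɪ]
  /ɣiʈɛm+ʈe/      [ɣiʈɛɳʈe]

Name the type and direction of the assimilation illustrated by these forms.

regressive place assimilation

Underlying /ɲ/ is realised as [ɴ] next to /ɢ/; /ɢ/ itself does not change.
/ɲ/ is palatal while /ɢ/ is uvular; the output [ɴ] is uvular, matching the trigger — so the feature that spreads is place.
Manner and voice are unchanged, so the assimilation is partial, not total.
Checking the remaining alternations: /ŋ/ → [n] before /t͡s/ (velar → alveolar, matching alveolar); /m/ → [ɳ] before /ʈ/ (bilabial → retroflex, matching retroflex) — only place changes, and always toward the following segment.
No alternation appears in [ɳəʒɛɲɟɛ]: there the adjacent consonants already agree in place (/ɲ/ and /ɟ/ are both palatal), so this form is consistent with the same rule.
The trigger is the following segment, so the direction is regressive (anticipatory).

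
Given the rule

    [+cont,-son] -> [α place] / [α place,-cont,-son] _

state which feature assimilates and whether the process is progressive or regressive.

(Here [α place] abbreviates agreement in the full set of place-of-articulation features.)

progressive place assimilation

The rule copies the place features (abbreviated [place]) from the environment onto the target, so the assimilating feature is place.
The conditioning segment sits to the left of the focus bar, meaning the trigger precedes the segment that changes — progressive assimilation.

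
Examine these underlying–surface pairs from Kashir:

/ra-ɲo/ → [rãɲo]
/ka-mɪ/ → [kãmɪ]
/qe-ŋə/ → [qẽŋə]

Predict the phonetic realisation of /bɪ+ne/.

The data show regressive nasality assimilation (vowel nasalisation): /a/ → [ã] before /ɲ/; /a/ → [ã] before /m/; /e/ → [ẽ] before /ŋ/ — a vowel is nasalised by an immediately following nasal consonant.
/ɪ/ sits next to the nasal /n/ and is therefore nasalised to [ɪ̃].

[bɪ̃ne]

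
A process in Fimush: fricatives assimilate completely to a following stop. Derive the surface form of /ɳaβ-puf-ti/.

[ɳapputti]

/β/ is the segment targeted by the rule; it sits immediately before /p/, so it assimilates completely and surfaces as [p].
The same rule applies at the second boundary: /f/ → [t] next to /t/.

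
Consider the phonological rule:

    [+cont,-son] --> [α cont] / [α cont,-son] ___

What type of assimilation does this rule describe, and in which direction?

progressive manner assimilation

The shared variable α links the value of [cont] on the target to that of the neighbouring obstruent. [cont] distinguishes stops from fricatives — a manner-of-articulation feature — so this is manner assimilation.
Since the environment is written before the underscore, the trigger precedes the target; the direction is progressive.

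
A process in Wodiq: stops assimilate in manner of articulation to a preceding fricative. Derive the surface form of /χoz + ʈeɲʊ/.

The rule targets /ʈ/ (voiceless retroflex stop), which sits after the trigger /z/ (fricative).
The voiceless retroflex fricative is [ʂ], so /ʈ/ → [ʂ].

[χozʂeɲʊ]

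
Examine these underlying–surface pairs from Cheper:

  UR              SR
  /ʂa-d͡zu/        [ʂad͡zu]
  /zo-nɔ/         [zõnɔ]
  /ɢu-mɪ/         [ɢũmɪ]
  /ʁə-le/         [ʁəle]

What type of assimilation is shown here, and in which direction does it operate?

regressive nasality assimilation (vowel nasalisation)

The vowel /o/ surfaces as nasalised [õ] next to the following nasal /n/ — it has acquired the [+nasal] feature of its neighbour.
The other form shows the same pattern: /u/ → [ũ] before /m/ — each time a vowel is nasalised next to a following nasal.
No change occurs in [ʂad͡zu], [ʁəle] because the vowel at the boundary is adjacent to an oral consonant, not a nasal (/a/ next to /d͡z/; /ə/ next to /l/).
Because the conditioning nasal is to the right of the vowel that changes, the process is regressive (anticipatory).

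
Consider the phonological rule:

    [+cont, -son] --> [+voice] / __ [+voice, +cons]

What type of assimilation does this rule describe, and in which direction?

regressive voicing assimilation

The structural change is [+voice], and the conditioning segment [+voice, +cons] (a voiced consonant) is itself voiced, so the target comes to share the voicing of its neighbour — voicing assimilation.
Since the environment is written after the underscore, the trigger follows the target; the direction is regressive.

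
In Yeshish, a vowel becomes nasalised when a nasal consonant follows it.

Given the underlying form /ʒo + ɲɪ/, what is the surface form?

The vowel /o/ is adjacent to the following nasal /ɲ/, so it acquires [+nasal] and surfaces as [õ].

[ʒõɲɪ]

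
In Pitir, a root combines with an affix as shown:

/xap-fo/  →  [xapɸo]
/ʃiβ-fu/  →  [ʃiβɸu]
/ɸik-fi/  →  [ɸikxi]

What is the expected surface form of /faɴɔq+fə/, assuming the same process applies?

[faɴɔqχə]

The data show progressive place assimilation: /f/ → [ɸ] after /p/; /f/ → [ɸ] after /β/; /f/ → [x] after /k/. In each pair only place changes, matching the preceding consonant, while manner and voice stay constant.
/f/ is a voiceless labiodental fricative. The preceding trigger /q/ is uvular, so /f/ must become uvular as well.
A voiceless uvular fricative is [χ], so the surface segment is [χ].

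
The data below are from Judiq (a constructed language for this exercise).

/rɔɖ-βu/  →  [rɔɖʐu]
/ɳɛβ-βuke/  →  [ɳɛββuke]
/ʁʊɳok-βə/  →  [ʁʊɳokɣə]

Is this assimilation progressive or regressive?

The segment that alternates is /β/, which surfaces as [ʐ] when adjacent to /ɖ/.
The change bilabial → retroflex matches the place of the preceding /ɖ/, identifying this as place assimilation.
The same holds elsewhere in the data: /β/ → [ɣ] after /k/ (bilabial → velar, matching velar) — only place changes, and always toward the preceding segment.
Nothing changes in [ɳɛββuke]: there the adjacent consonants already agree in place (/β/ and /β/ are both bilabial), so this form is consistent with the same rule.
The trigger is the preceding segment, so the direction is progressive (perseverative).

progressive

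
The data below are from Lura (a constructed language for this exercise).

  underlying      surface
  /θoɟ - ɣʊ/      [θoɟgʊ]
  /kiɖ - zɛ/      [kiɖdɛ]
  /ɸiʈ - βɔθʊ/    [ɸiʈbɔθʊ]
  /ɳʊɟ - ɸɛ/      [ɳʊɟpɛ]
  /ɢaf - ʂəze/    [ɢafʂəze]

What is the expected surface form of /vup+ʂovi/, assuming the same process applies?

[vupʈovi]

The data show progressive manner assimilation: /ɣ/ → [g] after /ɟ/; /z/ → [d] after /ɖ/; /β/ → [b] after /ʈ/; /ɸ/ → [p] after /ɟ/. In each pair only manner changes, matching the preceding consonant, while place and voice stay constant.
Nothing changes in [ɢafʂəze]: there the adjacent consonants already agree in manner (/ʂ/ and /f/ are both fricatives), so this form is consistent with the same rule.
The rule targets /ʂ/ (voiceless retroflex fricative), which sits after the trigger /p/ (stop).
The voiceless retroflex stop is [ʈ], so /ʂ/ → [ʈ].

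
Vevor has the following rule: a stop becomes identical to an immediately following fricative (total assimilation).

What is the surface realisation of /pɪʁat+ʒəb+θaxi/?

/t/ is the segment targeted by the rule; it sits immediately before /ʒ/, so it assimilates completely and surfaces as [ʒ].
At the second juncture, /b/ likewise becomes [θ] adjacent to /θ/.

[pɪʁaʒʒəθθaxi]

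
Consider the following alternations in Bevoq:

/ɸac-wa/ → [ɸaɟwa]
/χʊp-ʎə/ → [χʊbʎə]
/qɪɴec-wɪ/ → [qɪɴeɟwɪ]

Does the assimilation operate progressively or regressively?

Comparing underlying and surface forms, /c/ → [ɟ] is the alternation; the neighbouring /w/ is constant.
/c/ is voiceless while /w/ is voiced; the output [ɟ] is voiced, matching the trigger — so the feature that spreads is voicing.
Checking the remaining alternation: /p/ → [b] before /ʎ/ (voiceless → voiced, matching voiced) — only voicing changes, and always toward the following segment.
The trigger is the following segment, so the direction is regressive (anticipatory).

regressive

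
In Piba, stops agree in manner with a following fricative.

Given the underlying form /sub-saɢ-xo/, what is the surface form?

[suβsaʁxo]

The rule targets /b/ (voiced bilabial stop), which sits before the trigger /s/ (fricative).
The voiced bilabial fricative is [β], so /b/ → [β].
At the second juncture, /ɢ/ likewise becomes [ʁ] adjacent to /x/.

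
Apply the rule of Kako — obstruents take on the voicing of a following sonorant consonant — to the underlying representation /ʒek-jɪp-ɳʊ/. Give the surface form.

/k/ is a voiceless velar stop. The following trigger /j/ is voiced, so /k/ must become voiced as well.
Changing only its voicing to voiced gives [g] — the voiced velar stop.
At the second juncture, /p/ likewise becomes [b] adjacent to /ɳ/.

[ʒegjɪbɳʊ]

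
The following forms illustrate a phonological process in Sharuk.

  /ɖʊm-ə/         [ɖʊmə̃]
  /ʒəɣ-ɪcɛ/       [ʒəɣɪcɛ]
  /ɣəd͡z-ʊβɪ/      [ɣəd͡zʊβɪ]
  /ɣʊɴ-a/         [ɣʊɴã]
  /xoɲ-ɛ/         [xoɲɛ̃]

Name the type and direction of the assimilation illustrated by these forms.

The vowel /ə/ surfaces as nasalised [ə̃] next to the preceding nasal /m/ — it has acquired the [+nasal] feature of its neighbour.
The other forms show the same pattern: /a/ → [ã] after /ɴ/; /ɛ/ → [ɛ̃] after /ɲ/ — each time a vowel is nasalised next to a preceding nasal.
No change occurs in [ʒəɣɪcɛ], [ɣəd͡zʊβɪ] because the vowel at the boundary is adjacent to an oral consonant, not a nasal (/ɪ/ next to /ɣ/; /ʊ/ next to /d͡z/).
Because the conditioning nasal is to the left of the vowel that changes, the process is progressive (perseverative).

progressive nasality assimilation (vowel nasalisation)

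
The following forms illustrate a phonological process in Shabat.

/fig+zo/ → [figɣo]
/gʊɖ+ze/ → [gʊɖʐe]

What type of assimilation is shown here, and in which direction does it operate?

Comparing underlying and surface forms, /z/ → [ɣ] is the alternation; the neighbouring /g/ is constant.
The change alveolar → velar matches the place of the preceding /g/, identifying this as place assimilation.
Manner and voice are unchanged, so the assimilation is partial, not total.
The other alternating form patterns the same way: /z/ → [ʐ] after /ɖ/ (alveolar → retroflex, matching retroflex) — only place changes, and always toward the preceding segment.
The trigger is the preceding segment, so the direction is progressive (perseverative).

progressive place assimilation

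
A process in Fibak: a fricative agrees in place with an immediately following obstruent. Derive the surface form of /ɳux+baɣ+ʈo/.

/x/ is a voiceless velar fricative. The following trigger /b/ is bilabial, so /x/ must become bilabial as well.
Changing only its place to bilabial gives [ɸ] — the voiceless bilabial fricative.
The same rule applies at the second boundary: /ɣ/ → [ʐ] next to /ʈ/.

[ɳuɸbaʐʈo]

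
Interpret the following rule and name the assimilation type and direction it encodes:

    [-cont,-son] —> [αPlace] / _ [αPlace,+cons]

regressive place assimilation

The rule copies the place features (abbreviated [Place]) from the environment onto the target, so the assimilating feature is place.
The conditioning segment sits to the right of the focus bar, meaning the trigger follows the segment that changes — regressive assimilation.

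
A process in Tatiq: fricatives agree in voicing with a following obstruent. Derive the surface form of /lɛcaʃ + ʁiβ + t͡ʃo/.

/ʃ/ is a voiceless postalveolar fricative. The following trigger /ʁ/ is voiced, so /ʃ/ must become voiced as well.
The voiced postalveolar fricative is [ʒ], so /ʃ/ → [ʒ].
At the second juncture, /β/ likewise becomes [ɸ] adjacent to /t͡ʃ/.

[lɛcaʒʁiɸt͡ʃo]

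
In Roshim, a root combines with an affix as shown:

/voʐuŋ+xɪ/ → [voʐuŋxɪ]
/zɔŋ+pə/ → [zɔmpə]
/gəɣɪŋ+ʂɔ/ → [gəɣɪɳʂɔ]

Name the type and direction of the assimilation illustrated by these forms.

Underlying /ŋ/ is realised as [m] next to /p/; /p/ itself does not change.
/ŋ/ is velar while /p/ is bilabial; the output [m] is bilabial, matching the trigger — so the feature that spreads is place.
Manner and voice are unchanged, so the assimilation is partial, not total.
Checking the remaining alternation: /ŋ/ → [ɳ] before /ʂ/ (velar → retroflex, matching retroflex) — only place changes, and always toward the following segment.
No alternation appears in [voʐuŋxɪ]: there the adjacent consonants already agree in place (/ŋ/ and /x/ are both velar), so this form is consistent with the same rule.
The trigger is the following segment, so the direction is regressive (anticipatory).

regressive place assimilation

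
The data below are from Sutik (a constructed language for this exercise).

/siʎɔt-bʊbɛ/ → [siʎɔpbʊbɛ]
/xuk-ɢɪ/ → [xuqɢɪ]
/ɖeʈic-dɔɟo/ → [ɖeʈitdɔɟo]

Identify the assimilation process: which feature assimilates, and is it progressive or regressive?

The segment that alternates is /t/, which surfaces as [p] when adjacent to /b/.
The change alveolar → bilabial matches the place of the following /b/, identifying this as place assimilation.
Manner and voice are unchanged, so the assimilation is partial, not total.
The same holds elsewhere in the data: /k/ → [q] before /ɢ/ (velar → uvular, matching uvular); /c/ → [t] before /d/ (palatal → alveolar, matching alveolar) — only place changes, and always toward the following segment.
Since the segment that changes precedes the conditioning segment, the assimilation is regressive.

regressive place assimilation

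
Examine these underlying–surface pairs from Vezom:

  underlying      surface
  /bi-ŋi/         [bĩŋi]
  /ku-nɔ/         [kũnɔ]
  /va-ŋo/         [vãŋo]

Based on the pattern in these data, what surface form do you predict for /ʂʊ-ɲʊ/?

The data show regressive nasality assimilation (vowel nasalisation): /i/ → [ĩ] before /ŋ/; /u/ → [ũ] before /n/; /a/ → [ã] before /ŋ/ — a vowel is nasalised by an immediately following nasal consonant.
/ʊ/ sits next to the nasal /ɲ/ and is therefore nasalised to [ʊ̃].

[ʂʊ̃ɲʊ]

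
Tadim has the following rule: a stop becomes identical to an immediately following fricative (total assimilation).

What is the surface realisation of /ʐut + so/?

/t/ is the segment targeted by the rule; it sits immediately before /s/, so it assimilates completely and surfaces as [s].

[ʐusso]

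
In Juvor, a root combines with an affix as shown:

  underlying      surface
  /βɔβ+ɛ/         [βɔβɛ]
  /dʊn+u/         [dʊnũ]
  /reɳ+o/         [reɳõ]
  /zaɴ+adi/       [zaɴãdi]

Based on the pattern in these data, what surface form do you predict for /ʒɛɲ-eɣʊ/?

The data show progressive nasality assimilation (vowel nasalisation): /u/ → [ũ] after /n/; /o/ → [õ] after /ɳ/; /a/ → [ã] after /ɴ/ — a vowel is nasalised by an immediately preceding nasal consonant.
No change occurs in [βɔβɛ] because the vowel at the boundary is adjacent to an oral consonant, not a nasal (/ɛ/ next to /β/).
/e/ sits next to the nasal /ɲ/ and is therefore nasalised to [ẽ].

[ʒɛɲẽɣʊ]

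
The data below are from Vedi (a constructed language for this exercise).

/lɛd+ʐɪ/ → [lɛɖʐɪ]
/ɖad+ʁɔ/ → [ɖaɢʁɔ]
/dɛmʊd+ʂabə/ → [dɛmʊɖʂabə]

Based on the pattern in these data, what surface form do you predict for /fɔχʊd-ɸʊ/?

The data show regressive place assimilation: /d/ → [ɖ] before /ʐ/; /d/ → [ɢ] before /ʁ/; /d/ → [ɖ] before /ʂ/. In each pair only place changes, matching the following consonant, while manner and voice stay constant.
The rule targets /d/ (voiced alveolar stop), which sits before the trigger /ɸ/ (bilabial).
The voiced bilabial stop is [b], so /d/ → [b].

[fɔχʊbɸʊ]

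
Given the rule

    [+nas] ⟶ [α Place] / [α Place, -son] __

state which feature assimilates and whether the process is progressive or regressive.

The shared variable α links the value of the place features (abbreviated [Place]) on the target to the same value on the neighbouring segment, so place is the feature that assimilates.
The conditioning segment sits to the left of the focus bar, meaning the trigger precedes the segment that changes — progressive assimilation.

progressive place assimilation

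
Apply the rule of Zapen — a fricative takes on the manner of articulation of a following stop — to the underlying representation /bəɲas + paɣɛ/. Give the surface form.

The rule targets /s/ (voiceless alveolar fricative), which sits before the trigger /p/ (stop).
The voiceless alveolar stop is [t], so /s/ → [t].

[bəɲatpaɣɛ]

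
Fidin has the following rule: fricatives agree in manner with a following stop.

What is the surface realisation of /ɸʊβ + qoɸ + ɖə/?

[ɸʊbqopɖə]

/β/ is a voiced bilabial fricative. The following trigger /q/ is a stop, so /β/ must become a stop as well.
A voiced bilabial stop is [b], so the surface segment is [b].
At the second juncture, /ɸ/ likewise becomes [p] adjacent to /ɖ/.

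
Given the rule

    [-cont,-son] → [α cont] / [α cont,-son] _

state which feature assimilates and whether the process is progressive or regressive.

The shared variable α links the value of [cont] on the target to that of the neighbouring obstruent. [cont] distinguishes stops from fricatives — a manner-of-articulation feature — so this is manner assimilation.
Since the environment is written before the underscore, the trigger precedes the target; the direction is progressive.

progressive manner assimilation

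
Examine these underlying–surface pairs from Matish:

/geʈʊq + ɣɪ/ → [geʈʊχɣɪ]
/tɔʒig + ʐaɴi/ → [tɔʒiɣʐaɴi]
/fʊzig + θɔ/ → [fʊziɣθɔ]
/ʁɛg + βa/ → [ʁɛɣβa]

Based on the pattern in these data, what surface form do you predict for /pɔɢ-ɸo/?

The data show regressive manner assimilation: /q/ → [χ] before /ɣ/; /g/ → [ɣ] before /ʐ/; /g/ → [ɣ] before /θ/; /g/ → [ɣ] before /β/. In each pair only manner changes, matching the following consonant, while place and voice stay constant.
The rule targets /ɢ/ (voiced uvular stop), which sits before the trigger /ɸ/ (fricative).
A voiced uvular fricative is [ʁ], so the surface segment is [ʁ].

[pɔʁɸo]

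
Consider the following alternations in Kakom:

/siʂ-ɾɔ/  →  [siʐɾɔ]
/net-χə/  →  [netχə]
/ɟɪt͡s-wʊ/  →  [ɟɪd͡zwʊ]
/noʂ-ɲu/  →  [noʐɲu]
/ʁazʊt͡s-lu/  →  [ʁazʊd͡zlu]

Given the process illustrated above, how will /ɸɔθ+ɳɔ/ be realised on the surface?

The data show regressive voicing assimilation: /ʂ/ → [ʐ] before /ɾ/; /t͡s/ → [d͡z] before /w/; /ʂ/ → [ʐ] before /ɲ/; /t͡s/ → [d͡z] before /l/. In each pair only voicing changes, matching the following consonant, while place and manner stay constant.
No alternation appears in [netχə]: there the adjacent consonants already agree in voicing (/t/ and /χ/ are both voiceless), so this form is consistent with the same rule.
The rule targets /θ/ (voiceless dental fricative), which sits before the trigger /ɳ/ (voiced).
The voiced dental fricative is [ð], so /θ/ → [ð].

[ɸɔðɳɔ]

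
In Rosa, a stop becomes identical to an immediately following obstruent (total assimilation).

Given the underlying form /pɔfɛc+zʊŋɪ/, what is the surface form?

/c/ is the segment targeted by the rule; it sits immediately before /z/, so it assimilates completely and surfaces as [z].

[pɔfɛzzʊŋɪ]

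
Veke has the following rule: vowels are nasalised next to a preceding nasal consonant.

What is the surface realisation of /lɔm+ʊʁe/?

The vowel /ʊ/ is adjacent to the preceding nasal /m/, so it acquires [+nasal] and surfaces as [ʊ̃].

[lɔmʊ̃ʁe]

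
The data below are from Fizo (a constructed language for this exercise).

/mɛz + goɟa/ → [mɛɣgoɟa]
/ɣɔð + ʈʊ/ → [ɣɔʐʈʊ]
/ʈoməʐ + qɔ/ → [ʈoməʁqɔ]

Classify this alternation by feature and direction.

Comparing underlying and surface forms, /z/ → [ɣ] is the alternation; the neighbouring /g/ is constant.
/z/ is alveolar while /g/ is velar; the output [ɣ] is velar, matching the trigger — so the feature that spreads is place.
Manner and voice are unchanged, so the assimilation is partial, not total.
The other alternating forms pattern the same way: /ð/ → [ʐ] before /ʈ/ (dental → retroflex, matching retroflex); /ʐ/ → [ʁ] before /q/ (retroflex → uvular, matching uvular) — only place changes, and always toward the following segment.
Since the segment that changes precedes the conditioning segment, the assimilation is regressive.

regressive place assimilation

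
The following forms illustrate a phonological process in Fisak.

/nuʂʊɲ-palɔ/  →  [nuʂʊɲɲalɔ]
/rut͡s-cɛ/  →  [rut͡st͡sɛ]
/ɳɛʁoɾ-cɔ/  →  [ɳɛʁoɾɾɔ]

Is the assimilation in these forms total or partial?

Underlying /p/ is realised as [ɲ] next to /ɲ/; /ɲ/ itself does not change.
The output [ɲ] is identical to the trigger /ɲ/ — every feature (place, manner, voicing) has been copied — so this is total assimilation.
The remaining alternations confirm this: /c/ → [t͡s] after /t͡s/; /c/ → [ɾ] after /ɾ/ — in each case the output is a copy of the preceding consonant.

total assimilation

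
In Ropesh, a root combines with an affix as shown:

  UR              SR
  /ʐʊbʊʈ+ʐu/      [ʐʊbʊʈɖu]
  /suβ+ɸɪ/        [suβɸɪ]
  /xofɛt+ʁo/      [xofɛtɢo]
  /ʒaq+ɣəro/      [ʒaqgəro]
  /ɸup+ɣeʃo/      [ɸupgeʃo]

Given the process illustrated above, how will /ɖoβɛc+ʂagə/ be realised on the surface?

The data show progressive manner assimilation: /ʐ/ → [ɖ] after /ʈ/; /ʁ/ → [ɢ] after /t/; /ɣ/ → [g] after /q/; /ɣ/ → [g] after /p/. In each pair only manner changes, matching the preceding consonant, while place and voice stay constant.
No alternation appears in [suβɸɪ]: there the adjacent consonants already agree in manner (/ɸ/ and /β/ are both fricatives), so this form is consistent with the same rule.
The rule targets /ʂ/ (voiceless retroflex fricative), which sits after the trigger /c/ (stop).
A voiceless retroflex stop is [ʈ], so the surface segment is [ʈ].

[ɖoβɛcʈagə]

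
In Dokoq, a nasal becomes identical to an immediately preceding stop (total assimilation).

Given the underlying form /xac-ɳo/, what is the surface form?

/ɳ/ is the segment targeted by the rule; it sits immediately after /c/, so it assimilates completely and surfaces as [c].

[xacco]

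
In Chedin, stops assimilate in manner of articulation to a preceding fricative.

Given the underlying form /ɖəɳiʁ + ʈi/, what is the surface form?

/ʈ/ is a voiceless retroflex stop. The preceding trigger /ʁ/ is a fricative, so /ʈ/ must become a fricative as well.
A voiceless retroflex fricative is [ʂ], so the surface segment is [ʂ].

[ɖəɳiʁʂi]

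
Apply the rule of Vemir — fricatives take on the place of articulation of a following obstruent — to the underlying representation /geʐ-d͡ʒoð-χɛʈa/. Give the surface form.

[geʒd͡ʒoʁχɛʈa]

/ʐ/ is a voiced retroflex fricative. The following trigger /d͡ʒ/ is postalveolar, so /ʐ/ must become postalveolar as well.
Changing only its place to postalveolar gives [ʒ] — the voiced postalveolar fricative.
The same rule applies at the second boundary: /ð/ → [ʁ] next to /χ/.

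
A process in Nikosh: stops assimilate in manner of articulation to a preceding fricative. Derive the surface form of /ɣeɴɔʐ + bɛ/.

The rule targets /b/ (voiced bilabial stop), which sits after the trigger /ʐ/ (fricative).
Changing only its manner to fricative gives [β] — the voiced bilabial fricative.

[ɣeɴɔʐβɛ]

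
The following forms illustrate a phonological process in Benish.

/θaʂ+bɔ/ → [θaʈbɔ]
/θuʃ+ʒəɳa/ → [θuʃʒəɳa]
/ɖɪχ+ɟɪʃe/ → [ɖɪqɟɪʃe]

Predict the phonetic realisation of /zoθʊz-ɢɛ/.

[zoθʊdɢɛ]

The data show regressive manner assimilation: /ʂ/ → [ʈ] before /b/; /χ/ → [q] before /ɟ/. In each pair only manner changes, matching the following consonant, while place and voice stay constant.
No alternation appears in [θuʃʒəɳa]: there the adjacent consonants already agree in manner (/ʃ/ and /ʒ/ are both fricatives), so this form is consistent with the same rule.
/z/ is a voiced alveolar fricative. The following trigger /ɢ/ is a stop, so /z/ must become a stop as well.
The voiced alveolar stop is [d], so /z/ → [d].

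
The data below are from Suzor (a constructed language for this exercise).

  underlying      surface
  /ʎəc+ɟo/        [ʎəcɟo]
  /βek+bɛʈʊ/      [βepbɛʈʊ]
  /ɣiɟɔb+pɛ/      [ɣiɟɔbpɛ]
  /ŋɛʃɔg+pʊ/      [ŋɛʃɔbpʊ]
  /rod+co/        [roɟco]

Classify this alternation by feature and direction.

Comparing underlying and surface forms, /k/ → [p] is the alternation; the neighbouring /b/ is constant.
/k/ is velar while /b/ is bilabial; the output [p] is bilabial, matching the trigger — so the feature that spreads is place.
Manner and voice are unchanged, so the assimilation is partial, not total.
The same holds elsewhere in the data: /g/ → [b] before /p/ (velar → bilabial, matching bilabial); /d/ → [ɟ] before /c/ (alveolar → palatal, matching palatal) — only place changes, and always toward the following segment.
No alternation appears in [ʎəcɟo], [ɣiɟɔbpɛ]: there the adjacent consonants already agree in place (/c/ and /ɟ/ are both palatal; /b/ and /p/ are both bilabial), so these forms are consistent with the same rule.
Since the segment that changes precedes the conditioning segment, the assimilation is regressive.

regressive place assimilation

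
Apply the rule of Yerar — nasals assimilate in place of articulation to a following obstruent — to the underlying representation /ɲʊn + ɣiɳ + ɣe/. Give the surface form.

/n/ is a voiced alveolar nasal. The following trigger /ɣ/ is velar, so /n/ must become velar as well.
Changing only its place to velar gives [ŋ] — the voiced velar nasal.
At the second juncture, /ɳ/ likewise becomes [ŋ] adjacent to /ɣ/.

[ɲʊŋɣiŋɣe]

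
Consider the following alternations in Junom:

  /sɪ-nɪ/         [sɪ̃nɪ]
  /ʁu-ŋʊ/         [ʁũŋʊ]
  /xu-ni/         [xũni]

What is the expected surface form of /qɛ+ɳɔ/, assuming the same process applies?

The data show regressive nasality assimilation (vowel nasalisation): /ɪ/ → [ɪ̃] before /n/; /u/ → [ũ] before /ŋ/; /u/ → [ũ] before /n/ — a vowel is nasalised by an immediately following nasal consonant.
/ɛ/ sits next to the nasal /ɳ/ and is therefore nasalised to [ɛ̃].

[qɛ̃ɳɔ]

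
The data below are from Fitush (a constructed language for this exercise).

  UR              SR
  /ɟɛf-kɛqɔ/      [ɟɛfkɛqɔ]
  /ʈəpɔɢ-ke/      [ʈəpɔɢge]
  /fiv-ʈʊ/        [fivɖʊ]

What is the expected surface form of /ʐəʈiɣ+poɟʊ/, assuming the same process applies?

[ʐəʈiɣboɟʊ]

The data show progressive voicing assimilation: /k/ → [g] after /ɢ/; /ʈ/ → [ɖ] after /v/. In each pair only voicing changes, matching the preceding consonant, while place and manner stay constant.
Nothing changes in [ɟɛfkɛqɔ]: there the adjacent consonants already agree in voicing (/k/ and /f/ are both voiceless), so this form is consistent with the same rule.
/p/ is a voiceless bilabial stop. The preceding trigger /ɣ/ is voiced, so /p/ must become voiced as well.
The voiced bilabial stop is [b], so /p/ → [b].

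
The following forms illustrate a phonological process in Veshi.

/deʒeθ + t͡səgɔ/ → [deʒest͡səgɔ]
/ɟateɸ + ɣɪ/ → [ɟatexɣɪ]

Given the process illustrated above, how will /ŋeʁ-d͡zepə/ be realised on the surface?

The data show regressive place assimilation: /θ/ → [s] before /t͡s/; /ɸ/ → [x] before /ɣ/. In each pair only place changes, matching the following consonant, while manner and voice stay constant.
The rule targets /ʁ/ (voiced uvular fricative), which sits before the trigger /d͡z/ (alveolar).
The voiced alveolar fricative is [z], so /ʁ/ → [z].

[ŋezd͡zepə]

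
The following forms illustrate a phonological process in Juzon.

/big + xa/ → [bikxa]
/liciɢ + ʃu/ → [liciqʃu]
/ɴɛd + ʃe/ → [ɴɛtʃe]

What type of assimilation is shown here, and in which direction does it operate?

regressive voicing assimilation

The segment that alternates is /g/, which surfaces as [k] when adjacent to /x/.
/g/ is voiced while /x/ is voiceless; the output [k] is voiceless, matching the trigger — so the feature that spreads is voicing.
Place and manner are unchanged, so the assimilation is partial, not total.
Checking the remaining alternations: /ɢ/ → [q] before /ʃ/ (voiced → voiceless, matching voiceless); /d/ → [t] before /ʃ/ (voiced → voiceless, matching voiceless) — only voicing changes, and always toward the following segment.
Since the segment that changes precedes the conditioning segment, the assimilation is regressive.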